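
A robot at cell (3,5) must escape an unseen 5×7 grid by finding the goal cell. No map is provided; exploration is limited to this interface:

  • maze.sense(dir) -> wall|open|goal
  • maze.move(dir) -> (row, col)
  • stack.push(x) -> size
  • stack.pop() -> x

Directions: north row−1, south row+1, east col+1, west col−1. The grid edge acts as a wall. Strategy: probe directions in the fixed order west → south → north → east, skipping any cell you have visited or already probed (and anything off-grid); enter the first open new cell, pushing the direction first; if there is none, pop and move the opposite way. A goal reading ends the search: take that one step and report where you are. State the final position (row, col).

$ maze.sense dir: west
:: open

$ stack.push x: west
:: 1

$ maze.move dir: west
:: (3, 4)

$ maze.sense dir: west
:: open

$ stack.push x: west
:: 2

$ maze.move dir: west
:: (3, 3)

$ maze.sense dir: west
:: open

$ stack.push x: west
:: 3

$ maze.move dir: west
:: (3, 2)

$ maze.sense dir: west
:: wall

$ maze.sense dir: south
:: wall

$ maze.sense dir: north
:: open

$ stack.push x: north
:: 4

$ maze.move dir: north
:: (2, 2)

$ maze.sense dir: west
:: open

$ stack.push x: west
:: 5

$ maze.move dir: west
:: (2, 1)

$ maze.sense dir: west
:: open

$ stack.push x: west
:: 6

$ maze.move dir: west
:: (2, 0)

$ maze.sense dir: south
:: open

$ stack.push x: south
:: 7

$ maze.move dir: south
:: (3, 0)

$ maze.sense dir: south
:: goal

$ maze.move dir: south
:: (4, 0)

Answer: (4, 0)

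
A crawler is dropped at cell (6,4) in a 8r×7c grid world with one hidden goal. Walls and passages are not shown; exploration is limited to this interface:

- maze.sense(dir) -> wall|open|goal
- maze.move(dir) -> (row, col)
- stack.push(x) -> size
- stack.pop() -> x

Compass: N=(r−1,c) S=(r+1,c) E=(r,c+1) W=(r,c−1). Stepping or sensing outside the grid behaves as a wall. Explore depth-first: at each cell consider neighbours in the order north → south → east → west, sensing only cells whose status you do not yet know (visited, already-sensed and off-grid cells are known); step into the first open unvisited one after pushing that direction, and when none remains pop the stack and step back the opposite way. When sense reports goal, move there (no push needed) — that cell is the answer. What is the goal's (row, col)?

> sense dir=north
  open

> push x=north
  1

> move dir=north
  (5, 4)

> sense dir=north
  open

> push x=north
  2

> move dir=north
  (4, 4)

> sense dir=north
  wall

> sense dir=east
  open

> push x=east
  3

> move dir=east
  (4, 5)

> sense dir=north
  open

> push x=north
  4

> move dir=north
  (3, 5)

> sense dir=north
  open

> push x=north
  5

> move dir=north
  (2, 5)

> sense dir=north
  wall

> sense dir=east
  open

> push x=east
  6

> move dir=east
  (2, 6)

> sense dir=north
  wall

> sense dir=south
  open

> push x=south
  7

> move dir=south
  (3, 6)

> sense dir=south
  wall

> pop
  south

> move dir=north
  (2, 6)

> pop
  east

> move dir=west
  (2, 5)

> sense dir=west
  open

> push x=west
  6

> move dir=west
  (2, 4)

> sense dir=north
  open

> push x=north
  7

> move dir=north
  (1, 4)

> sense dir=north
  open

> push x=north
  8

> move dir=north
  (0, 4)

> sense dir=east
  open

> push x=east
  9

> move dir=east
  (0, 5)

> sense dir=east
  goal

> move dir=east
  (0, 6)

Answer: (0, 6)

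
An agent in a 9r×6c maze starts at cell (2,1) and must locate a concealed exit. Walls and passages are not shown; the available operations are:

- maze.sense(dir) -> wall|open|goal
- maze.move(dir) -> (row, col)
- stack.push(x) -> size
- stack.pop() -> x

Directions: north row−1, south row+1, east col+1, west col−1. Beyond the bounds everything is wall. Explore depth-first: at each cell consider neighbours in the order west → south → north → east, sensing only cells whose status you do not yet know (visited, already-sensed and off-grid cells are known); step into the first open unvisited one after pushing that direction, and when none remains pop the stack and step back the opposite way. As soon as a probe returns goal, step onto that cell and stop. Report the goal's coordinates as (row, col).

Invoking maze.sense passing dir→west, which returns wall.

I call maze.sense passing dir→south, → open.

Using stack.push passing x→south, — result: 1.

I use maze.move passing dir→south, → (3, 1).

I try maze.sense passing dir→west, — result: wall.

Using maze.sense passing dir→south, yielding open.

Then stack.push passing x→south, giving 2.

I run maze.move passing dir→south, → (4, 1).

I try maze.sense passing dir→west, and get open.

I try stack.push passing x→west, → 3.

I call maze.move passing dir→west, which returns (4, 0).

I try maze.sense passing dir→south, : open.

I run stack.push passing x→south, yielding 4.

Invoking maze.move passing dir→south, → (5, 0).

Then maze.sense passing dir→south, and get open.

I run stack.push passing x→south, — result: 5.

I try maze.move passing dir→south, and see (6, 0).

I use maze.sense passing dir→south, and observe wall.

Then maze.sense passing dir→east, and get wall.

I invoke stack.pop, → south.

I use maze.move passing dir→north, → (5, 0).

Then maze.sense passing dir→east, yielding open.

Invoking stack.push passing x→east, yielding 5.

Invoking maze.move passing dir→east, yielding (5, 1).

I run maze.sense passing dir→east, giving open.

Next I call stack.push passing x→east, : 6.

Now I run maze.move passing dir→east, which returns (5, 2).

Invoking maze.sense passing dir→south, — result: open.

Then stack.push passing x→south, and get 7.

I try maze.move passing dir→south, : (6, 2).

Invoking maze.sense passing dir→south, which returns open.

I call stack.push passing x→south, yielding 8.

Using maze.move passing dir→south, giving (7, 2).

I try maze.sense passing dir→west, yielding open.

Using stack.push passing x→west, which returns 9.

I try maze.move passing dir→west, — result: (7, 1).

I call maze.sense passing dir→south, : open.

Invoking stack.push passing x→south, : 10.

Now I run maze.move passing dir→south, yielding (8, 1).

I try maze.sense passing dir→west, and see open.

Calling stack.push passing x→west, — result: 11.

I invoke maze.move passing dir→west, which returns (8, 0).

I use stack.pop(), which returns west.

Now I run maze.move passing dir→east, : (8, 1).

Now I run maze.sense passing dir→east, yielding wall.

Next I call stack.pop(), giving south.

Next I call maze.move passing dir→north, and see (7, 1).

I invoke stack.pop, and get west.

Then maze.move passing dir→east, and see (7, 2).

I use maze.sense passing dir→east, → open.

I run stack.push passing x→east, → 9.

Calling maze.move passing dir→east, and observe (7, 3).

I run maze.sense passing dir→south, : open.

I run stack.push passing x→south, yielding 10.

I invoke maze.move passing dir→south, : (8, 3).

Then maze.sense passing dir→east, which returns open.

Using stack.push passing x→east, : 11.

I run maze.move passing dir→east, → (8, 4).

I invoke maze.sense passing dir→north, and observe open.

I try stack.push passing x→north, giving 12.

Invoking maze.move passing dir→north, and get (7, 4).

I invoke maze.sense passing dir→north, and observe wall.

Next I call maze.sense passing dir→east, giving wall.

Now I run stack.pop, : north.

Then maze.move passing dir→south, and see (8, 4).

Invoking maze.sense passing dir→east, which returns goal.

I call maze.move passing dir→east, which returns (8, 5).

Answer: (8, 5)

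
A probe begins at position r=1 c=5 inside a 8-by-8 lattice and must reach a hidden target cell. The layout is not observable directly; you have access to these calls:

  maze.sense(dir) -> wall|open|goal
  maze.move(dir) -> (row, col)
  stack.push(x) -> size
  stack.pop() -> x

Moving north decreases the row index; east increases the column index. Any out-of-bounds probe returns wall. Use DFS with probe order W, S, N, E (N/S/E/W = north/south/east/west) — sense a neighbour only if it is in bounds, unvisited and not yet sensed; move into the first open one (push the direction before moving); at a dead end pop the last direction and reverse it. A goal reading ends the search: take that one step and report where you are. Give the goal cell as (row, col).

·→ maze.sense(dir: west)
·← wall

·→ maze.sense(dir: south)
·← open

·→ stack.push(x: south)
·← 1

·→ maze.move(dir: south)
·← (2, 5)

·→ maze.sense(dir: west)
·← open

·→ stack.push(x: west)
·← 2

·→ maze.move(dir: west)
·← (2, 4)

·→ maze.sense(dir: west)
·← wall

·→ maze.sense(dir: south)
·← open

·→ stack.push(x: south)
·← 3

·→ maze.move(dir: south)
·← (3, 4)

·→ maze.sense(dir: west)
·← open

·→ stack.push(x: west)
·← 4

·→ maze.move(dir: west)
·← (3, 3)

·→ maze.sense(dir: west)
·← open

·→ stack.push(x: west)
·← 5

·→ maze.move(dir: west)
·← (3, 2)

·→ maze.sense(dir: west)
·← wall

·→ maze.sense(dir: south)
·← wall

·→ maze.sense(dir: north)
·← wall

·→ stack.pop()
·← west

·→ maze.move(dir: east)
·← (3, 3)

·→ maze.sense(dir: south)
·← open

·→ stack.push(x: south)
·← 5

·→ maze.move(dir: south)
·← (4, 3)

·→ maze.sense(dir: south)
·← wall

·→ maze.sense(dir: east)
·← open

·→ stack.push(x: east)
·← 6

·→ maze.move(dir: east)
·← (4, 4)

·→ maze.sense(dir: south)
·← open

·→ stack.push(x: south)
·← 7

·→ maze.move(dir: south)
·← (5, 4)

·→ maze.sense(dir: south)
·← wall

·→ maze.sense(dir: east)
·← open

·→ stack.push(x: east)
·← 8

·→ maze.move(dir: east)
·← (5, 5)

·→ maze.sense(dir: south)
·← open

·→ stack.push(x: south)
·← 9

·→ maze.move(dir: south)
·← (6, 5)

·→ maze.sense(dir: south)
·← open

·→ stack.push(x: south)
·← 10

·→ maze.move(dir: south)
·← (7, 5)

·→ maze.sense(dir: west)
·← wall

·→ maze.sense(dir: east)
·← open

·→ stack.push(x: east)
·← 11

·→ maze.move(dir: east)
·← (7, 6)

·→ maze.sense(dir: north)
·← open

·→ stack.push(x: north)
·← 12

·→ maze.move(dir: north)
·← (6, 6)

·→ maze.sense(dir: north)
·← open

·→ stack.push(x: north)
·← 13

·→ maze.move(dir: north)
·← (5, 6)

·→ maze.sense(dir: north)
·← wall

·→ maze.sense(dir: east)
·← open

·→ stack.push(x: east)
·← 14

·→ maze.move(dir: east)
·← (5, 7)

·→ maze.sense(dir: south)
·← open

·→ stack.push(x: south)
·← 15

·→ maze.move(dir: south)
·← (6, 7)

·→ maze.sense(dir: south)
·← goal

·→ maze.move(dir: south)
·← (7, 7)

Answer: (7, 7)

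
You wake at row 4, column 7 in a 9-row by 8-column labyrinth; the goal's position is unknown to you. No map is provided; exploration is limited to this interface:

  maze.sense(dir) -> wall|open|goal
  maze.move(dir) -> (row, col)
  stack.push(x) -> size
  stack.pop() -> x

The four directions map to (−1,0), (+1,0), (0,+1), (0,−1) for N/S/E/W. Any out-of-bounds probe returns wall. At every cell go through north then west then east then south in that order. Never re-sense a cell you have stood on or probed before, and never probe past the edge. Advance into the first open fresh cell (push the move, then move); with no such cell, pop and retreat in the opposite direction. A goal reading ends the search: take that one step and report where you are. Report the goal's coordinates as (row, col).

Act: maze.sense[dir='north']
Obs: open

Act: stack.push[x='north']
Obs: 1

Act: maze.move[dir='north']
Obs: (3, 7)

Act: maze.sense[dir='north']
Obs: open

Act: stack.push[x='north']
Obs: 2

Act: maze.move[dir='north']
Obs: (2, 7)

Act: maze.sense[dir='north']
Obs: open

Act: stack.push[x='north']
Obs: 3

Act: maze.move[dir='north']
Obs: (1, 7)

Act: maze.sense[dir='north']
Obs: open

Act: stack.push[x='north']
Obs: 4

Act: maze.move[dir='north']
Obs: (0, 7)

Act: maze.sense[dir='west']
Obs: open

Act: stack.push[x='west']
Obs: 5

Act: maze.move[dir='west']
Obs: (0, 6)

Act: maze.sense[dir='west']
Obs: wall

Act: maze.sense[dir='south']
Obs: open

Act: stack.push[x='south']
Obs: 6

Act: maze.move[dir='south']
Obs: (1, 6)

Act: maze.sense[dir='west']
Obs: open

Act: stack.push[x='west']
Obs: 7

Act: maze.move[dir='west']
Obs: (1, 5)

Act: maze.sense[dir='west']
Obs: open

Act: stack.push[x='west']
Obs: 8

Act: maze.move[dir='west']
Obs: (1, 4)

Act: maze.sense[dir='north']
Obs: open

Act: stack.push[x='north']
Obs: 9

Act: maze.move[dir='north']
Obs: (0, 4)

Act: maze.sense[dir='west']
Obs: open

Act: stack.push[x='west']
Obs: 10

Act: maze.move[dir='west']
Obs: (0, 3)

Act: maze.sense[dir='west']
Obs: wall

Act: maze.sense[dir='south']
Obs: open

Act: stack.push[x='south']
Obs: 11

Act: maze.move[dir='south']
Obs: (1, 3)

Act: maze.sense[dir='west']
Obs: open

Act: stack.push[x='west']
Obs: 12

Act: maze.move[dir='west']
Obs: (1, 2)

Act: maze.sense[dir='west']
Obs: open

Act: stack.push[x='west']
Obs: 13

Act: maze.move[dir='west']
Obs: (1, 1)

Act: maze.sense[dir='north']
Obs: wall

Act: maze.sense[dir='west']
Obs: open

Act: stack.push[x='west']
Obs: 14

Act: maze.move[dir='west']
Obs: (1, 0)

Act: maze.sense[dir='north']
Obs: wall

Act: maze.sense[dir='south']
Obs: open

Act: stack.push[x='south']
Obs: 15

Act: maze.move[dir='south']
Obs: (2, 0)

Act: maze.sense[dir='east']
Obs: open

Act: stack.push[x='east']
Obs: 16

Act: maze.move[dir='east']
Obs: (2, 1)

Act: maze.sense[dir='east']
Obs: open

Act: stack.push[x='east']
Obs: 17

Act: maze.move[dir='east']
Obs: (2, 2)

Act: maze.sense[dir='east']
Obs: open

Act: stack.push[x='east']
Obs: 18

Act: maze.move[dir='east']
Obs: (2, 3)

Act: maze.sense[dir='east']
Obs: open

Act: stack.push[x='east']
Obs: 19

Act: maze.move[dir='east']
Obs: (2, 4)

Act: maze.sense[dir='east']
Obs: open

Act: stack.push[x='east']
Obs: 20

Act: maze.move[dir='east']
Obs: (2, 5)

Act: maze.sense[dir='east']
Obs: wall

Act: maze.sense[dir='south']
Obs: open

Act: stack.push[x='south']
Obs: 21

Act: maze.move[dir='south']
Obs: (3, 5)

Act: maze.sense[dir='west']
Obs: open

Act: stack.push[x='west']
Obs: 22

Act: maze.move[dir='west']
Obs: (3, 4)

Act: maze.sense[dir='west']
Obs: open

Act: stack.push[x='west']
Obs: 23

Act: maze.move[dir='west']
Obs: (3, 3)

Act: maze.sense[dir='west']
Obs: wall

Act: maze.sense[dir='south']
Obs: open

Act: stack.push[x='south']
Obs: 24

Act: maze.move[dir='south']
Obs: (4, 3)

Act: maze.sense[dir='west']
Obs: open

Act: stack.push[x='west']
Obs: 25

Act: maze.move[dir='west']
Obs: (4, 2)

Act: maze.sense[dir='west']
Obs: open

Act: stack.push[x='west']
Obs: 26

Act: maze.move[dir='west']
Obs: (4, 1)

Act: maze.sense[dir='north']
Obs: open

Act: stack.push[x='north']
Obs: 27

Act: maze.move[dir='north']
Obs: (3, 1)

Act: maze.sense[dir='west']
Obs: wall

Act: stack.pop[]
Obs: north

Act: maze.move[dir='south']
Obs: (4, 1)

Act: maze.sense[dir='west']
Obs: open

Act: stack.push[x='west']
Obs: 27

Act: maze.move[dir='west']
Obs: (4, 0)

Act: maze.sense[dir='south']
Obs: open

Act: stack.push[x='south']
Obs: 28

Act: maze.move[dir='south']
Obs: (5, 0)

Act: maze.sense[dir='east']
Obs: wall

Act: maze.sense[dir='south']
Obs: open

Act: stack.push[x='south']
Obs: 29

Act: maze.move[dir='south']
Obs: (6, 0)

Act: maze.sense[dir='east']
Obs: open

Act: stack.push[x='east']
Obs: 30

Act: maze.move[dir='east']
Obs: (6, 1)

Act: maze.sense[dir='east']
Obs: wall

Act: maze.sense[dir='south']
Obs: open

Act: stack.push[x='south']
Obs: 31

Act: maze.move[dir='south']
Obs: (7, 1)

Act: maze.sense[dir='west']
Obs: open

Act: stack.push[x='west']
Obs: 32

Act: maze.move[dir='west']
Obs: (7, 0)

Act: maze.sense[dir='south']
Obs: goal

Act: maze.move[dir='south']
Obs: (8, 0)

Answer: (8, 0)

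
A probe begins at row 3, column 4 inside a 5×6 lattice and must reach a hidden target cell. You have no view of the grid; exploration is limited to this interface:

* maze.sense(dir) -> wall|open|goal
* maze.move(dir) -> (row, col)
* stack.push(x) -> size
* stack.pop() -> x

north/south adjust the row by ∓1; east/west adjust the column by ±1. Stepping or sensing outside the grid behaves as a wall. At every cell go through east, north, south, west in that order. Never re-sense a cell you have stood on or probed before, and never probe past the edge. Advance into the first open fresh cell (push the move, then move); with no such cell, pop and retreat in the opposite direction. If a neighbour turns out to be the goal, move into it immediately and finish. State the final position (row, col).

I call maze.sense using dir→east, → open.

Using stack.push using x→east, which returns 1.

Next I call maze.move using dir→east, and see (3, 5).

Using maze.sense using dir→north, yielding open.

I try stack.push using x→north, which returns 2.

Then maze.move using dir→north, — result: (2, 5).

Calling maze.sense using dir→north, → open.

I use stack.push using x→north, giving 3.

I call maze.move using dir→north, : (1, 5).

I use maze.sense using dir→north, yielding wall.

Calling maze.sense using dir→west, yielding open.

I invoke stack.push using x→west, which returns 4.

I call maze.move using dir→west, and see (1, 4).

I call maze.sense using dir→north, and see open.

I call stack.push using x→north, — result: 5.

I invoke maze.move using dir→north, → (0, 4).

I use maze.sense using dir→west, — result: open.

I call stack.push using x→west, → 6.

Calling maze.move using dir→west, giving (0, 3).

I run maze.sense using dir→south, and see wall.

Next I call maze.sense using dir→west, — result: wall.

Next I call stack.pop, giving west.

Now I run maze.move using dir→east, → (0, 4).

Invoking stack.pop(), yielding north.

I invoke maze.move using dir→south, : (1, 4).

Using maze.sense using dir→south, yielding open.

I invoke stack.push using x→south, — result: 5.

I try maze.move using dir→south, yielding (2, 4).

Calling maze.sense using dir→west, and see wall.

Then stack.pop(), — result: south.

I use maze.move using dir→north, : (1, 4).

Invoking stack.pop(), yielding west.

I call maze.move using dir→east, → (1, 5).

I try stack.pop, and get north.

Using maze.move using dir→south, and observe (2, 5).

Calling stack.pop(), giving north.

I call maze.move using dir→south, : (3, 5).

I call maze.sense using dir→south, which returns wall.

I use stack.pop(), which returns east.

Next I call maze.move using dir→west, → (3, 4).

Invoking maze.sense using dir→south, and see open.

Now I run stack.push using x→south, and get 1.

Next I call maze.move using dir→south, giving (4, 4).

I use maze.sense using dir→west, yielding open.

I try stack.push using x→west, → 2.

I invoke maze.move using dir→west, and observe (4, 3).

Calling maze.sense using dir→north, yielding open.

I invoke stack.push using x→north, giving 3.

I invoke maze.move using dir→north, and get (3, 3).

Now I run maze.sense using dir→west, → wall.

I use stack.pop(), giving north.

Then maze.move using dir→south, yielding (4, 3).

I invoke maze.sense using dir→west, → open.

Using stack.push using x→west, → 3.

Then maze.move using dir→west, yielding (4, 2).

Now I run maze.sense using dir→west, and observe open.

Calling stack.push using x→west, : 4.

I use maze.move using dir→west, and get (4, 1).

I invoke maze.sense using dir→north, : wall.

I use maze.sense using dir→west, — result: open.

I use stack.push using x→west, and observe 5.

I use maze.move using dir→west, and get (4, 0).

I call maze.sense using dir→north, giving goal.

I use maze.move using dir→north, yielding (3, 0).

Answer: (3, 0)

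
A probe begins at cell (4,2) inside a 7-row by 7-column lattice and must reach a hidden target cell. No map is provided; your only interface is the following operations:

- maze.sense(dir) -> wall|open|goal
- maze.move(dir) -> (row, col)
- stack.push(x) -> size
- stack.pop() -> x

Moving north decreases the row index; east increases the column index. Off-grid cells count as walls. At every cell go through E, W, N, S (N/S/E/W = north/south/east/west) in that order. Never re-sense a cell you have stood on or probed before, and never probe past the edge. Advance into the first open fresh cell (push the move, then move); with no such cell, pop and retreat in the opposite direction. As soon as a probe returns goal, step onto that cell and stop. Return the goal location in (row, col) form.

>>> maze.sense dir→east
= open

>>> stack.push x→east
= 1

>>> maze.move dir→east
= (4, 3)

>>> maze.sense dir→east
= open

>>> stack.push x→east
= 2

>>> maze.move dir→east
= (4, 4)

>>> maze.sense dir→east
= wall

>>> maze.sense dir→north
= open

>>> stack.push x→north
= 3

>>> maze.move dir→north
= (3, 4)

>>> maze.sense dir→east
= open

>>> stack.push x→east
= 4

>>> maze.move dir→east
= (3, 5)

>>> maze.sense dir→east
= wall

>>> maze.sense dir→north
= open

>>> stack.push x→north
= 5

>>> maze.move dir→north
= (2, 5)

>>> maze.sense dir→east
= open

>>> stack.push x→east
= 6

>>> maze.move dir→east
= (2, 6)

>>> maze.sense dir→north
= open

>>> stack.push x→north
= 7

>>> maze.move dir→north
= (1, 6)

>>> maze.sense dir→west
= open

>>> stack.push x→west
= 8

>>> maze.move dir→west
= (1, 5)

>>> maze.sense dir→west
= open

>>> stack.push x→west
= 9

>>> maze.move dir→west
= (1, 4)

>>> maze.sense dir→west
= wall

>>> maze.sense dir→north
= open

>>> stack.push x→north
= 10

>>> maze.move dir→north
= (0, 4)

>>> maze.sense dir→east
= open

>>> stack.push x→east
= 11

>>> maze.move dir→east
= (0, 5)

>>> maze.sense dir→east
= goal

>>> maze.move dir→east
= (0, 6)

Answer: (0, 6)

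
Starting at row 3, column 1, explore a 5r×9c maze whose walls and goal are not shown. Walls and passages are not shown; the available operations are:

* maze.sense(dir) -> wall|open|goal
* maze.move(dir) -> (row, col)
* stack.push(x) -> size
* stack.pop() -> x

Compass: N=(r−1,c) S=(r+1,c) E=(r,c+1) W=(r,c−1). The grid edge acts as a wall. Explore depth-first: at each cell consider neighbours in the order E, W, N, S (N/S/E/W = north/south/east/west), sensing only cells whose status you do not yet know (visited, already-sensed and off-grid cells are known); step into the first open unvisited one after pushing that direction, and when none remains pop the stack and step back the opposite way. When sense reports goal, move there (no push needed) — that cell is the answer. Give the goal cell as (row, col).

>>> maze.sense dir='east'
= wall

>>> maze.sense dir='west'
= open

>>> stack.push x='west'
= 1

>>> maze.move dir='west'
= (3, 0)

>>> maze.sense dir='north'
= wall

>>> maze.sense dir='south'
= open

>>> stack.push x='south'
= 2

>>> maze.move dir='south'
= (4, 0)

>>> maze.sense dir='east'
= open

>>> stack.push x='east'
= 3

>>> maze.move dir='east'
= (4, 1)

>>> maze.sense dir='east'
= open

>>> stack.push x='east'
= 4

>>> maze.move dir='east'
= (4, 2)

>>> maze.sense dir='east'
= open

>>> stack.push x='east'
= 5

>>> maze.move dir='east'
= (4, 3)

>>> maze.sense dir='east'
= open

>>> stack.push x='east'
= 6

>>> maze.move dir='east'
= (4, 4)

>>> maze.sense dir='east'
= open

>>> stack.push x='east'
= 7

>>> maze.move dir='east'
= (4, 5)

>>> maze.sense dir='east'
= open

>>> stack.push x='east'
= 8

>>> maze.move dir='east'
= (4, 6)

>>> maze.sense dir='east'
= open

>>> stack.push x='east'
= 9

>>> maze.move dir='east'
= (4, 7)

>>> maze.sense dir='east'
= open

>>> stack.push x='east'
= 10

>>> maze.move dir='east'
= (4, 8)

>>> maze.sense dir='north'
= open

>>> stack.push x='north'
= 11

>>> maze.move dir='north'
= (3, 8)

>>> maze.sense dir='west'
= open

>>> stack.push x='west'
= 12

>>> maze.move dir='west'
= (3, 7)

>>> maze.sense dir='west'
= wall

>>> maze.sense dir='north'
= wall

>>> stack.pop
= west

>>> maze.move dir='east'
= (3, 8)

>>> maze.sense dir='north'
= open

>>> stack.push x='north'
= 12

>>> maze.move dir='north'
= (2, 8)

>>> maze.sense dir='north'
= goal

>>> maze.move dir='north'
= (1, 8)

Answer: (1, 8)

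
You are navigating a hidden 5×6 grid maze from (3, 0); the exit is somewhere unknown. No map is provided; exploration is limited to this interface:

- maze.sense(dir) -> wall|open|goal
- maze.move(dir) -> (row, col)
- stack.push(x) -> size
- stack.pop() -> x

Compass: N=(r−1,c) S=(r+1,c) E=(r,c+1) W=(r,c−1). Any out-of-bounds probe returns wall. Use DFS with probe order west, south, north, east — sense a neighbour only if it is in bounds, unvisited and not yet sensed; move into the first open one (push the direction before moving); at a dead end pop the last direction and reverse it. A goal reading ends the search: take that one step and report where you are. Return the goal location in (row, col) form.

Step: maze.sense[south]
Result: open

Step: stack.push[south]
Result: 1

Step: maze.move[south]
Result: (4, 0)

Step: maze.sense[east]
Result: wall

Step: stack.pop[]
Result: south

Step: maze.move[north]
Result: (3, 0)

Step: maze.sense[north]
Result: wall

Step: maze.sense[east]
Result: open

Step: stack.push[east]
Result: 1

Step: maze.move[east]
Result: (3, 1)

Step: maze.sense[north]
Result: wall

Step: maze.sense[east]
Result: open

Step: stack.push[east]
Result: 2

Step: maze.move[east]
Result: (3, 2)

Step: maze.sense[south]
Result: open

Step: stack.push[south]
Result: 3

Step: maze.move[south]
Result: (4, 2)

Step: maze.sense[east]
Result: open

Step: stack.push[east]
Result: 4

Step: maze.move[east]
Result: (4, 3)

Step: maze.sense[north]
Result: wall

Step: maze.sense[east]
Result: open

Step: stack.push[east]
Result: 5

Step: maze.move[east]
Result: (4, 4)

Step: maze.sense[north]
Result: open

Step: stack.push[north]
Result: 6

Step: maze.move[north]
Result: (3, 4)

Step: maze.sense[north]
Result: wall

Step: maze.sense[east]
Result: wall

Step: stack.pop[]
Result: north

Step: maze.move[south]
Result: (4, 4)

Step: maze.sense[east]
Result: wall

Step: stack.pop[]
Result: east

Step: maze.move[west]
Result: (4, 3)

Step: stack.pop[]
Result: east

Step: maze.move[west]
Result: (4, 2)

Step: stack.pop[]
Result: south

Step: maze.move[north]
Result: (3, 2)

Step: maze.sense[north]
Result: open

Step: stack.push[north]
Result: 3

Step: maze.move[north]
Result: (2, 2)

Step: maze.sense[north]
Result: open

Step: stack.push[north]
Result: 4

Step: maze.move[north]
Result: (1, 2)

Step: maze.sense[west]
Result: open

Step: stack.push[west]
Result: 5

Step: maze.move[west]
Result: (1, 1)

Step: maze.sense[west]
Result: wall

Step: maze.sense[north]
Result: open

Step: stack.push[north]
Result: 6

Step: maze.move[north]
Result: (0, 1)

Step: maze.sense[west]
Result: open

Step: stack.push[west]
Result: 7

Step: maze.move[west]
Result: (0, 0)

Step: stack.pop[]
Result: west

Step: maze.move[east]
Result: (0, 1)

Step: maze.sense[east]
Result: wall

Step: stack.pop[]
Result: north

Step: maze.move[south]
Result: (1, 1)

Step: stack.pop[]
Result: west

Step: maze.move[east]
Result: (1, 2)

Step: maze.sense[east]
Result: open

Step: stack.push[east]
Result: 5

Step: maze.move[east]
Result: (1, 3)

Step: maze.sense[south]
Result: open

Step: stack.push[south]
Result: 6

Step: maze.move[south]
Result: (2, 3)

Step: stack.pop[]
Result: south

Step: maze.move[north]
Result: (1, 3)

Step: maze.sense[north]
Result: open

Step: stack.push[north]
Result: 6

Step: maze.move[north]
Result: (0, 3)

Step: maze.sense[east]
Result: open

Step: stack.push[east]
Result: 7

Step: maze.move[east]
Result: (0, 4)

Step: maze.sense[south]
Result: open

Step: stack.push[south]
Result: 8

Step: maze.move[south]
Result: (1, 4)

Step: maze.sense[east]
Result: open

Step: stack.push[east]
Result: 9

Step: maze.move[east]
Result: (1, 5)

Step: maze.sense[south]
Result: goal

Step: maze.move[south]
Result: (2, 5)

Answer: (2, 5)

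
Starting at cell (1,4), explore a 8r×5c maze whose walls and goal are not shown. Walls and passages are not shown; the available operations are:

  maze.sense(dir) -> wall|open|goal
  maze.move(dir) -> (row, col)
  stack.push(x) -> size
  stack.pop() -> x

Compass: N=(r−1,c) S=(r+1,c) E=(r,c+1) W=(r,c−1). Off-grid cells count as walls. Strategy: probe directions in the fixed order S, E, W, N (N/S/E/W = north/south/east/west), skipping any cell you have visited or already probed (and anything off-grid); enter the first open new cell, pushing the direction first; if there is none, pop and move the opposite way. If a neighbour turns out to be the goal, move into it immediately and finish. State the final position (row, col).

! 1. maze.sense(dir: south) ~> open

! 2. stack.push(x: south) ~> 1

! 3. maze.move(dir: south) ~> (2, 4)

! 4. maze.sense(dir: south) ~> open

! 5. stack.push(x: south) ~> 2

! 6. maze.move(dir: south) ~> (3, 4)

! 7. maze.sense(dir: south) ~> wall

! 8. maze.sense(dir: west) ~> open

! 9. stack.push(x: west) ~> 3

! 10. maze.move(dir: west) ~> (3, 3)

! 11. maze.sense(dir: south) ~> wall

! 12. maze.sense(dir: west) ~> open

! 13. stack.push(x: west) ~> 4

! 14. maze.move(dir: west) ~> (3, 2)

! 15. maze.sense(dir: south) ~> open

! 16. stack.push(x: south) ~> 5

! 17. maze.move(dir: south) ~> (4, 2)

! 18. maze.sense(dir: south) ~> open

! 19. stack.push(x: south) ~> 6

! 20. maze.move(dir: south) ~> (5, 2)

! 21. maze.sense(dir: south) ~> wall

! 22. maze.sense(dir: east) ~> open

! 23. stack.push(x: east) ~> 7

! 24. maze.move(dir: east) ~> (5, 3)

! 25. maze.sense(dir: south) ~> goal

! 26. maze.move(dir: south) ~> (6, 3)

Answer: (6, 3)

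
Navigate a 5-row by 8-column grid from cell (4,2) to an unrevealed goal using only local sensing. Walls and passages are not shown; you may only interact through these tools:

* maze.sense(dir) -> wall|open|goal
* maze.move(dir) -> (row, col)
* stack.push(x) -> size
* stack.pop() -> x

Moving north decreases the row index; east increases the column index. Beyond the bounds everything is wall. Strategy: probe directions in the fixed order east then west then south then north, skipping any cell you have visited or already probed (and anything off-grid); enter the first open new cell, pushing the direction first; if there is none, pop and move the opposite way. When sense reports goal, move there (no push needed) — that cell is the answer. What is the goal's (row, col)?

→ sense(east)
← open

→ push(east)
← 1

→ move(east)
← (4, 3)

→ sense(east)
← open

→ push(east)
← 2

→ move(east)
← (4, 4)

→ sense(east)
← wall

→ sense(north)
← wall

→ pop()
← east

→ move(west)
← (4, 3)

→ sense(north)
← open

→ push(north)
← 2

→ move(north)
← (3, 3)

→ sense(west)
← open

→ push(west)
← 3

→ move(west)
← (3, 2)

→ sense(west)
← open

→ push(west)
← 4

→ move(west)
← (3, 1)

→ sense(west)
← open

→ push(west)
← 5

→ move(west)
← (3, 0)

→ sense(south)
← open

→ push(south)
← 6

→ move(south)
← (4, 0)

→ sense(east)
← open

→ push(east)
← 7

→ move(east)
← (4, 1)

→ pop()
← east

→ move(west)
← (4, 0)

→ pop()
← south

→ move(north)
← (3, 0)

→ sense(north)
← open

→ push(north)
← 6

→ move(north)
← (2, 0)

→ sense(east)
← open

→ push(east)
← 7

→ move(east)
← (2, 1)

→ sense(east)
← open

→ push(east)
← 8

→ move(east)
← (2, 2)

→ sense(east)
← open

→ push(east)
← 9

→ move(east)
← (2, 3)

→ sense(east)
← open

→ push(east)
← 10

→ move(east)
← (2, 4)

→ sense(east)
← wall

→ sense(north)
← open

→ push(north)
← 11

→ move(north)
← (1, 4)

→ sense(east)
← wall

→ sense(west)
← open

→ push(west)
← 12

→ move(west)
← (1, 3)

→ sense(west)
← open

→ push(west)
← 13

→ move(west)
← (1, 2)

→ sense(west)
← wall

→ sense(north)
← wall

→ pop()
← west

→ move(east)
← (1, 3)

→ sense(north)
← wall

→ pop()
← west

→ move(east)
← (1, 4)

→ sense(north)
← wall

→ pop()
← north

→ move(south)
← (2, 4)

→ pop()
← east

→ move(west)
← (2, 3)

→ pop()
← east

→ move(west)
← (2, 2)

→ pop()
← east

→ move(west)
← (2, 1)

→ pop()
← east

→ move(west)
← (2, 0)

→ sense(north)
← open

→ push(north)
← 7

→ move(north)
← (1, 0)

→ sense(north)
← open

→ push(north)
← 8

→ move(north)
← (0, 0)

→ sense(east)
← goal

→ move(east)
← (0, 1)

Answer: (0, 1)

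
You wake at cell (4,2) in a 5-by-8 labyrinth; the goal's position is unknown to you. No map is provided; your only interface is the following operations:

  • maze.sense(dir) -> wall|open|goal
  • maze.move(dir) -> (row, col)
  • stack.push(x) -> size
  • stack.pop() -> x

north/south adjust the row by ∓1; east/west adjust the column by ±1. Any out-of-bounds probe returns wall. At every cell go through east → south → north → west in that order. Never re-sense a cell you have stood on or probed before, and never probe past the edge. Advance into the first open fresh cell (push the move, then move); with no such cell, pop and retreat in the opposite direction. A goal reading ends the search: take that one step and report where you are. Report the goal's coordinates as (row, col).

I invoke sense with dir→east, : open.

I try push with x→east, : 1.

I try move with dir→east, and see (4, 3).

Next I call sense with dir→east, and get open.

Next I call push with x→east, : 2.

Invoking move with dir→east, and get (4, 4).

I try sense with dir→east, → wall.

I run sense with dir→north, : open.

I call push with x→north, → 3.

I invoke move with dir→north, — result: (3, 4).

Then sense with dir→east, and get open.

Next I call push with x→east, and get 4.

Invoking move with dir→east, giving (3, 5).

Then sense with dir→east, and get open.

Using push with x→east, : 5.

Invoking move with dir→east, which returns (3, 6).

Using sense with dir→east, — result: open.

I use push with x→east, giving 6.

I invoke move with dir→east, and observe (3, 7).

Now I run sense with dir→south, : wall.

Using sense with dir→north, — result: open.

Then push with x→north, giving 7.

I try move with dir→north, → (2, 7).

Then sense with dir→north, giving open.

I call push with x→north, and observe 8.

I use move with dir→north, and see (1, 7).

Now I run sense with dir→north, giving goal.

I run move with dir→north, giving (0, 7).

Answer: (0, 7)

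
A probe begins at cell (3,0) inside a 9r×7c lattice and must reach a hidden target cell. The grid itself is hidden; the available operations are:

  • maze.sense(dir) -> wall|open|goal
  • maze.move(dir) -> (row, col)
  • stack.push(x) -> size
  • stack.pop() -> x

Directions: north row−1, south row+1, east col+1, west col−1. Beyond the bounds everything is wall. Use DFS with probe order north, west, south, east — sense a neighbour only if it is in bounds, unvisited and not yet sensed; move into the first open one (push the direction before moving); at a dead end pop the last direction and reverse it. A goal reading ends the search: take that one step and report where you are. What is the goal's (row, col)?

Next I call maze.sense passing dir→north, — result: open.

Then stack.push passing x→north, — result: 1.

I try maze.move passing dir→north, and observe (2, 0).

Next I call maze.sense passing dir→north, which returns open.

I run stack.push passing x→north, which returns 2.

Now I run maze.move passing dir→north, yielding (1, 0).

I use maze.sense passing dir→north, and get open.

I run stack.push passing x→north, : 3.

I try maze.move passing dir→north, — result: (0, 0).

I call maze.sense passing dir→east, and observe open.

I try stack.push passing x→east, — result: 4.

I run maze.move passing dir→east, giving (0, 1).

Next I call maze.sense passing dir→south, and see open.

I use stack.push passing x→south, and see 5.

I call maze.move passing dir→south, and see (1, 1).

Then maze.sense passing dir→south, and see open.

I invoke stack.push passing x→south, and see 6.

Using maze.move passing dir→south, → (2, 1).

I run maze.sense passing dir→south, and see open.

I invoke stack.push passing x→south, yielding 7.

I try maze.move passing dir→south, yielding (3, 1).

I use maze.sense passing dir→south, and get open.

I call stack.push passing x→south, — result: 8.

I call maze.move passing dir→south, — result: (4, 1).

Calling maze.sense passing dir→west, which returns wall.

Invoking maze.sense passing dir→south, yielding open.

I invoke stack.push passing x→south, yielding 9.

I use maze.move passing dir→south, and see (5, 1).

Next I call maze.sense passing dir→west, yielding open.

I invoke stack.push passing x→west, yielding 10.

I use maze.move passing dir→west, — result: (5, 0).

I use maze.sense passing dir→south, → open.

I invoke stack.push passing x→south, — result: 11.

Invoking maze.move passing dir→south, : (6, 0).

I use maze.sense passing dir→south, which returns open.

Invoking stack.push passing x→south, yielding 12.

Invoking maze.move passing dir→south, and get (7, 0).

Now I run maze.sense passing dir→south, and see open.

Then stack.push passing x→south, which returns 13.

Calling maze.move passing dir→south, giving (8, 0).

I run maze.sense passing dir→east, → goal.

Invoking maze.move passing dir→east, giving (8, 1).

Answer: (8, 1)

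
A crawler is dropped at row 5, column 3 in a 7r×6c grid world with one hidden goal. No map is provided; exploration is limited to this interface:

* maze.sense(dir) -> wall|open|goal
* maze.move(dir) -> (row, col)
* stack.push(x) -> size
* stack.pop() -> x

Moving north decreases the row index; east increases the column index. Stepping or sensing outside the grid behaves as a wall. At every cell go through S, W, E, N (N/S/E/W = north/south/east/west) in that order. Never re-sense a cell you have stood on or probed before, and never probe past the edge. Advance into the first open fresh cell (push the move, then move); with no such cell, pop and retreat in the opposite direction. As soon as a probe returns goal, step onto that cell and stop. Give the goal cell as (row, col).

I invoke maze.sense(south), and get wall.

I try maze.sense(west), — result: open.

I invoke stack.push(west), giving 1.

I run maze.move(west), and see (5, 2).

Next I call maze.sense(south), and observe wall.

Invoking maze.sense(west), → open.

I run stack.push(west), and get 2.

I run maze.move(west), and observe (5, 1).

Then maze.sense(south), → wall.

Next I call maze.sense(west), which returns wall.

I invoke maze.sense(north), which returns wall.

Calling stack.pop, and see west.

Calling maze.move(east), and observe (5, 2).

I call maze.sense(north), giving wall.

Using stack.pop, → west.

I call maze.move(east), and get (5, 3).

I try maze.sense(east), and see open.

Invoking stack.push(east), yielding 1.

I run maze.move(east), and get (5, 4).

I run maze.sense(south), — result: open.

I invoke stack.push(south), : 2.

I use maze.move(south), and get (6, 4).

Now I run maze.sense(east), which returns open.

I use stack.push(east), — result: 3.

I use maze.move(east), which returns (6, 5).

I call maze.sense(north), and see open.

I call stack.push(north), and get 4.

I try maze.move(north), : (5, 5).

I call maze.sense(north), — result: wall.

Next I call stack.pop(), which returns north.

I try maze.move(south), and observe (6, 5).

I try stack.pop, — result: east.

I use maze.move(west), which returns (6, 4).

Then stack.pop(), and observe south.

Now I run maze.move(north), : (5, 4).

Calling maze.sense(north), and see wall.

Calling stack.pop(), and see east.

I invoke maze.move(west), → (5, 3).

Then maze.sense(north), : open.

Then stack.push(north), yielding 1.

I invoke maze.move(north), — result: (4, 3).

Invoking maze.sense(north), — result: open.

Then stack.push(north), → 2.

I try maze.move(north), which returns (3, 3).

Then maze.sense(west), and observe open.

Then stack.push(west), which returns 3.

Now I run maze.move(west), which returns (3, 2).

Next I call maze.sense(west), and see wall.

Then maze.sense(north), : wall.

Invoking stack.pop, giving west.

I call maze.move(east), and see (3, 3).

Invoking maze.sense(east), yielding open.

Next I call stack.push(east), → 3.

Calling maze.move(east), and see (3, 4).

I run maze.sense(east), → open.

I try stack.push(east), which returns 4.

I use maze.move(east), giving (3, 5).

Next I call maze.sense(north), giving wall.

Invoking stack.pop(), : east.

I run maze.move(west), and get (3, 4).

Now I run maze.sense(north), — result: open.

I call stack.push(north), giving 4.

I call maze.move(north), — result: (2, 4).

Next I call maze.sense(west), and get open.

I call stack.push(west), → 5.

Then maze.move(west), yielding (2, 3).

I call maze.sense(north), and get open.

Invoking stack.push(north), and get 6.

Calling maze.move(north), which returns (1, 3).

Next I call maze.sense(west), which returns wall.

Invoking maze.sense(east), and see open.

I use stack.push(east), and get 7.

Then maze.move(east), — result: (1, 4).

Next I call maze.sense(east), giving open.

Now I run stack.push(east), giving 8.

I run maze.move(east), giving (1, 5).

I invoke maze.sense(north), and get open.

I try stack.push(north), giving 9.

I call maze.move(north), — result: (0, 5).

Invoking maze.sense(west), and get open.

I call stack.push(west), — result: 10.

Calling maze.move(west), giving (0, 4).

I try maze.sense(west), and see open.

Calling stack.push(west), — result: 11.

I call maze.move(west), giving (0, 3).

I invoke maze.sense(west), and see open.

Next I call stack.push(west), → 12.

Now I run maze.move(west), and get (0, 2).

Invoking maze.sense(west), : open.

I try stack.push(west), and observe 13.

Then maze.move(west), and get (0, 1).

I try maze.sense(south), → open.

Calling stack.push(south), yielding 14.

I use maze.move(south), → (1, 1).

I run maze.sense(south), and see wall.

Then maze.sense(west), giving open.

I run stack.push(west), — result: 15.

Invoking maze.move(west), and get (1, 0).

Now I run maze.sense(south), yielding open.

I call stack.push(south), → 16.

I run maze.move(south), and see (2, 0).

I run maze.sense(south), and get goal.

I invoke maze.move(south), and see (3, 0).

Answer: (3, 0)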